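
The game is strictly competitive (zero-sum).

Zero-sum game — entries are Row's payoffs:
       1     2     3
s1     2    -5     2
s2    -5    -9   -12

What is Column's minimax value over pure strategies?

-5

The worst case (largest entry) in each column is 1: 2, 2: -5, 3: 2.
The best (smallest) of these is -5.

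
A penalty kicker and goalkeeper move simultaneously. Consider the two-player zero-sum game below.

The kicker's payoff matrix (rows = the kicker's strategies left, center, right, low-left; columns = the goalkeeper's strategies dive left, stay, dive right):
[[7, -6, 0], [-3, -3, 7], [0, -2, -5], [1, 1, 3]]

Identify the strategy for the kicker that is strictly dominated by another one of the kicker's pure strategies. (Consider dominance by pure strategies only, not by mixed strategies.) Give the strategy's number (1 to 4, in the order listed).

3

Compare right with low-left: 1 > 0, 1 > -2, 3 > -5.
So low-left strictly dominates right for the kicker; right is strictly dominated.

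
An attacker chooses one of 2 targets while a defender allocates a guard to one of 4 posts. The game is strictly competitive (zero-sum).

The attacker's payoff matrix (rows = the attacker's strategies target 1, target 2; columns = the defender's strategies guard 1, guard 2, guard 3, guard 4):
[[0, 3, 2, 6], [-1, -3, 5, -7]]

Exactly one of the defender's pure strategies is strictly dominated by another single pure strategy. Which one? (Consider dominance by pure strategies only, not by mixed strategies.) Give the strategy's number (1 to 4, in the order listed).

3

The defender prefers columns that give the attacker less. Compare guard 3 with guard 1: 0 < 2, -1 < 5.
So guard 1 strictly dominates guard 3 for the defender; guard 3 is strictly dominated.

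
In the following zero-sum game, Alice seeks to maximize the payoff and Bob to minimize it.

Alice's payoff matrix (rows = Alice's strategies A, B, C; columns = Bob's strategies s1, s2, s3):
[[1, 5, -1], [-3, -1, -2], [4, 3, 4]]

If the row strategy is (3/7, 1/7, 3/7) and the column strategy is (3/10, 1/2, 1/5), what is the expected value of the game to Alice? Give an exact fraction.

Against (3/10, 1/2, 1/5), each row's expected payoff is A: 13/5; B: -9/5; C: 7/2.
Taking the (3/7, 1/7, 3/7)-weighted average: (3/7)·(13/5) + (1/7)·(-9/5) + (3/7)·(7/2) = 33/14.

33/14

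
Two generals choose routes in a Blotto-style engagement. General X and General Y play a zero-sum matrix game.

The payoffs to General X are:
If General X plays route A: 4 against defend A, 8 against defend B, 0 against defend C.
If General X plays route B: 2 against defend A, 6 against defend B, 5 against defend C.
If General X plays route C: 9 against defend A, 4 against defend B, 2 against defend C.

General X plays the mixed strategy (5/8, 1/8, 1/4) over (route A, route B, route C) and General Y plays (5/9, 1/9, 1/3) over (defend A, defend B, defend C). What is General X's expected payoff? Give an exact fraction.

Against (5/9, 1/9, 1/3), each row's expected payoff is route A: 28/9; route B: 31/9; route C: 55/9.
Taking the (5/8, 1/8, 1/4)-weighted average: (5/8)·(28/9) + (1/8)·(31/9) + (1/4)·(55/9) = 281/72.

281/72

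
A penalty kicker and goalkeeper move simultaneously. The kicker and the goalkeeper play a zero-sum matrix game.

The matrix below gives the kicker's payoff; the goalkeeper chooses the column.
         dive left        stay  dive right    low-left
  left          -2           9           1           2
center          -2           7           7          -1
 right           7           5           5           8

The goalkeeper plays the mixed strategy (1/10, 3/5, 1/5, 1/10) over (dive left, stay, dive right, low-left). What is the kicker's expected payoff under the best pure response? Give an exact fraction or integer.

left: (-2)·(1/10) + (9)·(3/5) + (1)·(1/5) + (2)·(1/10) = 28/5.
center: (-2)·(1/10) + (7)·(3/5) + (7)·(1/5) + (-1)·(1/10) = 53/10.
right: (7)·(1/10) + (5)·(3/5) + (5)·(1/5) + (8)·(1/10) = 11/2.
The best pure response is left with expected payoff 28/5.

28/5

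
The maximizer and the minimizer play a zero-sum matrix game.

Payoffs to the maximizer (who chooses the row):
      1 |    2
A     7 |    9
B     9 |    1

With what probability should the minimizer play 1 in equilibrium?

4/5

Row minima are 7 and 1, so the maximizer's maximin is 7; column maxima are 9 and 9, so the minimizer's minimax is 9. These differ, so the equilibrium is in mixed strategies.
Let the minimizer play 1 with probability q. The maximizer is indifferent when 7q + 9(1−q) = 9q + (1−q), giving q = 4/5.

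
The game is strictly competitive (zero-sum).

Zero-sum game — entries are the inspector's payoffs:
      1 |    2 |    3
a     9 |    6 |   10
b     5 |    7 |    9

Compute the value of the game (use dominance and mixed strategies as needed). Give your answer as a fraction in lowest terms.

Column 3 is strictly dominated by 2 for the inspectee (it gives the inspector more in every row).
The remaining 2×2 game on (a, b) × (1, 2) has no saddle point. Let the inspector play a with probability p; indifference gives 9p + 5(1−p) = 6p + 7(1−p), so p = 2/5.
Similarly the inspectee's optimal q on 1 is 1/5, and the value is 9·(1/5) + (6)·(4/5) = 33/5.

33/5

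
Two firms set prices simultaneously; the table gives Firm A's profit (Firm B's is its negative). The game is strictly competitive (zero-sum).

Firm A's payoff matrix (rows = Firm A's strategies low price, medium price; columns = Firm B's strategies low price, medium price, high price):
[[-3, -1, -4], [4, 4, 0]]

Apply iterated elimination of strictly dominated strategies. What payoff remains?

Column low price is strictly dominated by high price for Firm B (-4<-3, 0<4); eliminate low price.
Row low price is strictly dominated by row medium price (4>-1, 0>-4); eliminate low price.
Column medium price is strictly dominated by high price for Firm B (0<4); eliminate medium price.
Only (medium price, high price) remains, with payoff 0.

0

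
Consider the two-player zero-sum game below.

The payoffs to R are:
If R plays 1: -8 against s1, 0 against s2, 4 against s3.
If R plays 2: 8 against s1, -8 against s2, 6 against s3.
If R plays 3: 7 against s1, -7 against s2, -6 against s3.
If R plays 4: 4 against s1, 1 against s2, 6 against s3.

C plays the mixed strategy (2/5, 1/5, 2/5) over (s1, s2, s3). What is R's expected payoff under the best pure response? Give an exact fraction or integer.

1: (-8)·(2/5) + (0)·(1/5) + (4)·(2/5) = -8/5.
2: (8)·(2/5) + (-8)·(1/5) + (6)·(2/5) = 4.
3: (7)·(2/5) + (-7)·(1/5) + (-6)·(2/5) = -1.
4: (4)·(2/5) + (1)·(1/5) + (6)·(2/5) = 21/5.
The best pure response is 4 with expected payoff 21/5.

21/5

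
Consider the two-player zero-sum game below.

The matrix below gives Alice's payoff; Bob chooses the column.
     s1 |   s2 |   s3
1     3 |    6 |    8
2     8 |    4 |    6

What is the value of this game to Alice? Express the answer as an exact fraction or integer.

Column s3 is strictly dominated by s2 for Bob (it gives Alice more in every row).
The remaining 2×2 game on (1, 2) × (s1, s2) has no saddle point. Let Alice play 1 with probability p; indifference gives 3p + 8(1−p) = 6p + 4(1−p), so p = 4/7.
Similarly Bob's optimal q on s1 is 2/7, and the value is 3·(2/7) + (6)·(5/7) = 36/7.

36/7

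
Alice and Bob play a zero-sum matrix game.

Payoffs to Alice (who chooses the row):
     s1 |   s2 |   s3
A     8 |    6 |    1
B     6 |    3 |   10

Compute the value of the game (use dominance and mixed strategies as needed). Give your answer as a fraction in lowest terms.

Column s1 is strictly dominated by s2 for Bob (it gives Alice more in every row).
The remaining 2×2 game on (A, B) × (s2, s3) has no saddle point. Let Alice play A with probability p; indifference gives 6p + 3(1−p) = p + 10(1−p), so p = 7/12.
Similarly Bob's optimal q on s2 is 3/4, and the value is 6·(3/4) + (1)·(1/4) = 19/4.

19/4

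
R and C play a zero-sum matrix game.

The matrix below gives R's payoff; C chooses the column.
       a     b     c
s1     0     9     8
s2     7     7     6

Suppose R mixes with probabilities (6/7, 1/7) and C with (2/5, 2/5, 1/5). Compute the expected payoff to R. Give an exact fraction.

Against (2/5, 2/5, 1/5), each row's expected payoff is s1: 26/5; s2: 34/5.
Taking the (6/7, 1/7)-weighted average: (6/7)·(26/5) + (1/7)·(34/5) = 38/7.

38/7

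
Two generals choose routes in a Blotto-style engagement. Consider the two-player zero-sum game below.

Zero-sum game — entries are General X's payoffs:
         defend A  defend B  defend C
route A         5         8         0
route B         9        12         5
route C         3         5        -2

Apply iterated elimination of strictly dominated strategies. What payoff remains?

5

Row route C is strictly dominated by row route A (5>3, 8>5, 0>-2); eliminate route C.
Column defend A is strictly dominated by defend C for General Y (0<5, 5<9); eliminate defend A.
Row route A is strictly dominated by row route B (12>8, 5>0); eliminate route A.
Column defend B is strictly dominated by defend C for General Y (5<12); eliminate defend B.
Only (route B, defend C) remains, with payoff 5.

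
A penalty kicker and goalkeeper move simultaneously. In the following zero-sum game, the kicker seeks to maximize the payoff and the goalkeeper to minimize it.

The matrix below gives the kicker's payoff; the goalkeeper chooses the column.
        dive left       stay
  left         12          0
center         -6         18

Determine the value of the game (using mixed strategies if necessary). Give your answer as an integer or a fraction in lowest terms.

Row minima are 0 and -6, so the kicker's maximin is 0; column maxima are 12 and 18, so the goalkeeper's minimax is 12. These differ, so the equilibrium is in mixed strategies.
Let the kicker play left with probability p. The goalkeeper is indifferent when 12p − 6(1−p) = 18(1−p), giving p = 2/3.
Let the goalkeeper play dive left with probability q. The kicker is indifferent when 12q = −6q + 18(1−q), giving q = 1/2.
The value is 12·(1/2) + (0)·(1/2) = 6.

6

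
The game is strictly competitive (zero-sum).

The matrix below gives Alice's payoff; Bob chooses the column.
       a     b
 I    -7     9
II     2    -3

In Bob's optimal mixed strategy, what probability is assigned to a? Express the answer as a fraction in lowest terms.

Row minima are -7 and -3, so Alice's maximin is -3; column maxima are 2 and 9, so Bob's minimax is 2. These differ, so the equilibrium is in mixed strategies.
Let Bob play a with probability q. Alice is indifferent when −7q + 9(1−q) = 2q − 3(1−q), giving q = 4/7.

4/7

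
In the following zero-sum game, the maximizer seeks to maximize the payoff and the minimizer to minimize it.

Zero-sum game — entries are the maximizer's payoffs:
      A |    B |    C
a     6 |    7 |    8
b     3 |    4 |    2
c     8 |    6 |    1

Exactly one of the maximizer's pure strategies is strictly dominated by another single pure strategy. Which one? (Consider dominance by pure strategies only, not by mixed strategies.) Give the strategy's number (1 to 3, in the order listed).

2

Compare b with a: 6 > 3, 7 > 4, 8 > 2.
So a strictly dominates b for the maximizer; b is strictly dominated.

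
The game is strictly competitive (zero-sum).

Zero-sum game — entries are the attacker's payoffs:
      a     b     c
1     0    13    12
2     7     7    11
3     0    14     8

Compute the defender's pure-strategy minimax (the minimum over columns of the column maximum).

The worst case (largest entry) in each column is a: 7, b: 14, c: 12.
The best (smallest) of these is 7.

7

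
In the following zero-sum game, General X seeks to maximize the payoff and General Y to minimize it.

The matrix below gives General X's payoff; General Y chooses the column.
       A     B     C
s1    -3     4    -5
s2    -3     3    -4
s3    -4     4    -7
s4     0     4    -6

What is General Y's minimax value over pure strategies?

The worst case (largest entry) in each column is A: 0, B: 4, C: -4.
The best (smallest) of these is -4.

-4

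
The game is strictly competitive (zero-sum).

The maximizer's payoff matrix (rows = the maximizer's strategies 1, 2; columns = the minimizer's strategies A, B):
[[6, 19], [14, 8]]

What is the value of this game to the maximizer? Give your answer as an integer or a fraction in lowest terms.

218/19

Row minima are 6 and 8, so the maximizer's maximin is 8; column maxima are 14 and 19, so the minimizer's minimax is 14. These differ, so the equilibrium is in mixed strategies.
Let the maximizer play 1 with probability p. The minimizer is indifferent when 6p + 14(1−p) = 19p + 8(1−p), giving p = 6/19.
Let the minimizer play A with probability q. The maximizer is indifferent when 6q + 19(1−q) = 14q + 8(1−q), giving q = 11/19.
The value is 6·(11/19) + (19)·(8/19) = 218/19.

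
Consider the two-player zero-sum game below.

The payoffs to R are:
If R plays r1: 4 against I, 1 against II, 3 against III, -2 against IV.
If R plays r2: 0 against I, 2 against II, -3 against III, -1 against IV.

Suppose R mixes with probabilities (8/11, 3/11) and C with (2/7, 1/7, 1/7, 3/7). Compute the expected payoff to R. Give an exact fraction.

Against (2/7, 1/7, 1/7, 3/7), each row's expected payoff is r1: 6/7; r2: -4/7.
Taking the (8/11, 3/11)-weighted average: (8/11)·(6/7) + (3/11)·(-4/7) = 36/77.

36/77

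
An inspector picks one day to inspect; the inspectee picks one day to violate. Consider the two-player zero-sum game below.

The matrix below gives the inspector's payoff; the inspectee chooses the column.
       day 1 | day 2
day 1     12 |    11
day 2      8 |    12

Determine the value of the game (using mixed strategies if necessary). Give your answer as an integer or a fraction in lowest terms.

56/5

Row minima are 11 and 8, so the inspector's maximin is 11; column maxima are 12 and 12, so the inspectee's minimax is 12. These differ, so the equilibrium is in mixed strategies.
Let the inspector play day 1 with probability p. The inspectee is indifferent when 12p + 8(1−p) = 11p + 12(1−p), giving p = 4/5.
Let the inspectee play day 1 with probability q. The inspector is indifferent when 12q + 11(1−q) = 8q + 12(1−q), giving q = 1/5.
The value is 12·(1/5) + (11)·(4/5) = 56/5.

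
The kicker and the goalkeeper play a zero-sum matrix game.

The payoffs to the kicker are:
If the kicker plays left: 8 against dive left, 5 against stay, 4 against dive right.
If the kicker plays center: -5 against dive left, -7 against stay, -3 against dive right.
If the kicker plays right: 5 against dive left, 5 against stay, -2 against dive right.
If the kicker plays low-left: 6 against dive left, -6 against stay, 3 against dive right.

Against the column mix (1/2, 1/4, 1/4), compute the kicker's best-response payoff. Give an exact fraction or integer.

25/4

left: (8)·(1/2) + (5)·(1/4) + (4)·(1/4) = 25/4.
center: (-5)·(1/2) + (-7)·(1/4) + (-3)·(1/4) = -5.
right: (5)·(1/2) + (5)·(1/4) + (-2)·(1/4) = 13/4.
low-left: (6)·(1/2) + (-6)·(1/4) + (3)·(1/4) = 9/4.
The best pure response is left with expected payoff 25/4.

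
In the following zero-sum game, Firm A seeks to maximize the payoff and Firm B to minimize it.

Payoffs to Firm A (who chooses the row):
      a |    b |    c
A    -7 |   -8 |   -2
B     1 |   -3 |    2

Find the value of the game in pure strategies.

-3

Row minima: -8, -3 → Firm A's maximin is -3.
Column maxima: 1, -3, 2 → Firm B's minimax is -3.
They coincide at (B, b), so the value is -3.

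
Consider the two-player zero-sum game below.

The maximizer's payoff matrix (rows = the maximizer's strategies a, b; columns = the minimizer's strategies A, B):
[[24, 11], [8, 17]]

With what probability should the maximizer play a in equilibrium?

9/22

Row minima are 11 and 8, so the maximizer's maximin is 11; column maxima are 24 and 17, so the minimizer's minimax is 17. These differ, so the equilibrium is in mixed strategies.
Let the maximizer play a with probability p. The minimizer is indifferent when 24p + 8(1−p) = 11p + 17(1−p), giving p = 9/22.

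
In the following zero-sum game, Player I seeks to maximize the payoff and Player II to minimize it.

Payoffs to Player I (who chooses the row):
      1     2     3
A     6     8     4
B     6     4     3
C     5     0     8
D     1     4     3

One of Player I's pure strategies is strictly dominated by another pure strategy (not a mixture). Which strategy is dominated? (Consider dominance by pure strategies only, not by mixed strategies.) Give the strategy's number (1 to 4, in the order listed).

Compare D with A: 6 > 1, 8 > 4, 4 > 3.
So A strictly dominates D for Player I; D is strictly dominated.

4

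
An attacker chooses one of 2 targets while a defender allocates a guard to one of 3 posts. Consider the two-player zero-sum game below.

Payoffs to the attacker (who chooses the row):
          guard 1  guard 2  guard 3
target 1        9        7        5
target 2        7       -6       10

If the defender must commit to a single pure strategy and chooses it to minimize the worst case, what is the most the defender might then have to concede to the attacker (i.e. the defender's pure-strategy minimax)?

The worst case (largest entry) in each column is guard 1: 9, guard 2: 7, guard 3: 10.
The best (smallest) of these is 7.

7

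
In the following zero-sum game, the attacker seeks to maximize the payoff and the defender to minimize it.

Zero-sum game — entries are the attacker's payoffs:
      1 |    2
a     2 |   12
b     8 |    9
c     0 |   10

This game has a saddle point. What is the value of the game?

Row minima: 2, 8, 0 → the attacker's maximin is 8.
Column maxima: 8, 12 → the defender's minimax is 8.
They coincide at (b, 1), so the value is 8.

8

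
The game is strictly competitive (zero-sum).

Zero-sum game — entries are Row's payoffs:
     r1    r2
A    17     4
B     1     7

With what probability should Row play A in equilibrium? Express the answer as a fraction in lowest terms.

6/19

Row minima are 4 and 1, so Row's maximin is 4; column maxima are 17 and 7, so Column's minimax is 7. These differ, so the equilibrium is in mixed strategies.
Let Row play A with probability p. Column is indifferent when 17p + (1−p) = 4p + 7(1−p), giving p = 6/19.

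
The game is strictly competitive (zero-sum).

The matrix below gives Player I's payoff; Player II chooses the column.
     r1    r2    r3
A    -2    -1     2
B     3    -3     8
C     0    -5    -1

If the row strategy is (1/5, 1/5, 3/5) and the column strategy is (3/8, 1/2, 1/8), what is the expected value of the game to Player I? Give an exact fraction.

-33/20

Against (3/8, 1/2, 1/8), each row's expected payoff is A: -1; B: 5/8; C: -21/8.
Taking the (1/5, 1/5, 3/5)-weighted average: (1/5)·(-1) + (1/5)·(5/8) + (3/5)·(-21/8) = -33/20.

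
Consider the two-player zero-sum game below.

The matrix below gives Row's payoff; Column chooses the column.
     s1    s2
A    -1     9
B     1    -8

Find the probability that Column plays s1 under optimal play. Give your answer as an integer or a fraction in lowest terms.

17/19

Row minima are -1 and -8, so Row's maximin is -1; column maxima are 1 and 9, so Column's minimax is 1. These differ, so the equilibrium is in mixed strategies.
Let Column play s1 with probability q. Row is indifferent when −q + 9(1−q) = q − 8(1−q), giving q = 17/19.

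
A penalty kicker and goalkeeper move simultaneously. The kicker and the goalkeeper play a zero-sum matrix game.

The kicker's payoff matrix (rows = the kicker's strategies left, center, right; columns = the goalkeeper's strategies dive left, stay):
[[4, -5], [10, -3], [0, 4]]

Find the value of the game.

Row left is strictly dominated by row center, so the kicker never plays it.
The remaining 2×2 game on (center, right) × (dive left, stay) has no saddle point. Let the kicker play center with probability p; indifference gives 10p = −3p + 4(1−p), so p = 4/17.
Similarly the goalkeeper's optimal q on dive left is 7/17, and the value is 10·(7/17) + (-3)·(10/17) = 40/17.

40/17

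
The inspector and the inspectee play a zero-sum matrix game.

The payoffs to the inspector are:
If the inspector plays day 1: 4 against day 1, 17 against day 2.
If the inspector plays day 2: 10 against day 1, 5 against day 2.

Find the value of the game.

25/3

Row minima are 4 and 5, so the inspector's maximin is 5; column maxima are 10 and 17, so the inspectee's minimax is 10. These differ, so the equilibrium is in mixed strategies.
Let the inspector play day 1 with probability p. The inspectee is indifferent when 4p + 10(1−p) = 17p + 5(1−p), giving p = 5/18.
Let the inspectee play day 1 with probability q. The inspector is indifferent when 4q + 17(1−q) = 10q + 5(1−q), giving q = 2/3.
The value is 4·(2/3) + (17)·(1/3) = 25/3.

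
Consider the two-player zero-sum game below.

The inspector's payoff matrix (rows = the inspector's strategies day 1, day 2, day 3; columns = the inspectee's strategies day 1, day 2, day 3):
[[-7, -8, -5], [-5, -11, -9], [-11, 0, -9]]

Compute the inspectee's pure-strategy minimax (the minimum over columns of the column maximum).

-5

The worst case (largest entry) in each column is day 1: -5, day 2: 0, day 3: -5.
The best (smallest) of these is -5.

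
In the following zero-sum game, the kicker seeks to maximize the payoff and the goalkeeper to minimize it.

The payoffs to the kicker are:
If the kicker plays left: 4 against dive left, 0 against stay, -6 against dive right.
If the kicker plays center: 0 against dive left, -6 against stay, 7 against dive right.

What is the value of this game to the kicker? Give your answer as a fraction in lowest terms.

-36/19

Column dive left is strictly dominated by stay for the goalkeeper (it gives the kicker more in every row).
The remaining 2×2 game on (left, center) × (stay, dive right) has no saddle point. Let the kicker play left with probability p; indifference gives −6(1−p) = −6p + 7(1−p), so p = 13/19.
Similarly the goalkeeper's optimal q on stay is 13/19, and the value is 0·(13/19) + (-6)·(6/19) = -36/19.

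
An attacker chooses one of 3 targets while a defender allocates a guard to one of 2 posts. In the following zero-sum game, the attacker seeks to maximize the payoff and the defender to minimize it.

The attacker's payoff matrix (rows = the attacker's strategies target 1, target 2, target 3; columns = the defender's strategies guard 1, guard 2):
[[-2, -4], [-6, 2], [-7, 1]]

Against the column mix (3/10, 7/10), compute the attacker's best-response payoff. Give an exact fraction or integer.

-2/5

target 1: (-2)·(3/10) + (-4)·(7/10) = -17/5.
target 2: (-6)·(3/10) + (2)·(7/10) = -2/5.
target 3: (-7)·(3/10) + (1)·(7/10) = -7/5.
The best pure response is target 2 with expected payoff -2/5.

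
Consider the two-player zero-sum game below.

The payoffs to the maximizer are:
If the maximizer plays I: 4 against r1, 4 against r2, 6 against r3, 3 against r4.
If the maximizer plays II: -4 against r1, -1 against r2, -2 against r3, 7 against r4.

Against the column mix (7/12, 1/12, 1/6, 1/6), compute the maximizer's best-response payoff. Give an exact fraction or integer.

25/6

I: (4)·(7/12) + (4)·(1/12) + (6)·(1/6) + (3)·(1/6) = 25/6.
II: (-4)·(7/12) + (-1)·(1/12) + (-2)·(1/6) + (7)·(1/6) = -19/12.
The best pure response is I with expected payoff 25/6.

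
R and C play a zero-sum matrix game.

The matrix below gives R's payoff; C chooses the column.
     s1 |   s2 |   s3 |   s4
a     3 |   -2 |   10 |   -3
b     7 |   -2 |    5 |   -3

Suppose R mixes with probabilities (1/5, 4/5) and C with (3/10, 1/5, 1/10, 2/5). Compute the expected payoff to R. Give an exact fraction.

Against (3/10, 1/5, 1/10, 2/5), each row's expected payoff is a: 3/10; b: 1.
Taking the (1/5, 4/5)-weighted average: (1/5)·(3/10) + (4/5)·(1) = 43/50.

43/50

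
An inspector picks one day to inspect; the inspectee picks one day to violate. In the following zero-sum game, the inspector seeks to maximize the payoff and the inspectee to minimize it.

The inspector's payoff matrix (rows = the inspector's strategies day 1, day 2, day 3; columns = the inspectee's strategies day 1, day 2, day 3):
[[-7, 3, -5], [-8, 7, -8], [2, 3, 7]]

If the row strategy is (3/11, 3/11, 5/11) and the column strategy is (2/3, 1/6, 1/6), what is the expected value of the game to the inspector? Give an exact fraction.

Against (2/3, 1/6, 1/6), each row's expected payoff is day 1: -5; day 2: -11/2; day 3: 3.
Taking the (3/11, 3/11, 5/11)-weighted average: (3/11)·(-5) + (3/11)·(-11/2) + (5/11)·(3) = -3/2.

-3/2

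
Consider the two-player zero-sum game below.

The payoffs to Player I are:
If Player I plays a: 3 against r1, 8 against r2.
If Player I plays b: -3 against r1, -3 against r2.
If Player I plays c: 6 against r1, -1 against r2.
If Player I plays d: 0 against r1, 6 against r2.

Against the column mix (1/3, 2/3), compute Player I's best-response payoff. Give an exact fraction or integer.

a: (3)·(1/3) + (8)·(2/3) = 19/3.
b: (-3)·(1/3) + (-3)·(2/3) = -3.
c: (6)·(1/3) + (-1)·(2/3) = 4/3.
d: (0)·(1/3) + (6)·(2/3) = 4.
The best pure response is a with expected payoff 19/3.

19/3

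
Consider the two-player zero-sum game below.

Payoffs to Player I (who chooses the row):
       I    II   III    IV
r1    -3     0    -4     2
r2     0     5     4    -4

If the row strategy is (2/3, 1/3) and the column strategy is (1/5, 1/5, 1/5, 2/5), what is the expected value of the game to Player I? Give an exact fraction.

Against (1/5, 1/5, 1/5, 2/5), each row's expected payoff is r1: -3/5; r2: 1/5.
Taking the (2/3, 1/3)-weighted average: (2/3)·(-3/5) + (1/3)·(1/5) = -1/3.

-1/3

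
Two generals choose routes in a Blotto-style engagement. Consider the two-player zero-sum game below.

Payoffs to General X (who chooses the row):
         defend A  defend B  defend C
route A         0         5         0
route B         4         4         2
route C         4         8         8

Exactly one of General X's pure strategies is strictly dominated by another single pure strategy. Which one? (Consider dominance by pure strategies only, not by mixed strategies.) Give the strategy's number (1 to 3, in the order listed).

Compare route A with route C: 4 > 0, 8 > 5, 8 > 0.
So route C strictly dominates route A for General X; route A is strictly dominated.

1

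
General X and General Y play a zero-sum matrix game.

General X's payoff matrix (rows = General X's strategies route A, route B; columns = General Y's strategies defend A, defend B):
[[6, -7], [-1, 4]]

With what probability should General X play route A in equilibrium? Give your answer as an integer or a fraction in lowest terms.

5/18

Row minima are -7 and -1, so General X's maximin is -1; column maxima are 6 and 4, so General Y's minimax is 4. These differ, so the equilibrium is in mixed strategies.
Let General X play route A with probability p. General Y is indifferent when 6p − (1−p) = −7p + 4(1−p), giving p = 5/18.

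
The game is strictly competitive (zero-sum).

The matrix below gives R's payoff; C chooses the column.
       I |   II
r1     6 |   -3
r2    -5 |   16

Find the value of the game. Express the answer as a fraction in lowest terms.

Row minima are -3 and -5, so R's maximin is -3; column maxima are 6 and 16, so C's minimax is 6. These differ, so the equilibrium is in mixed strategies.
Let R play r1 with probability p. C is indifferent when 6p − 5(1−p) = −3p + 16(1−p), giving p = 7/10.
Let C play I with probability q. R is indifferent when 6q − 3(1−q) = −5q + 16(1−q), giving q = 19/30.
The value is 6·(19/30) + (-3)·(11/30) = 27/10.

27/10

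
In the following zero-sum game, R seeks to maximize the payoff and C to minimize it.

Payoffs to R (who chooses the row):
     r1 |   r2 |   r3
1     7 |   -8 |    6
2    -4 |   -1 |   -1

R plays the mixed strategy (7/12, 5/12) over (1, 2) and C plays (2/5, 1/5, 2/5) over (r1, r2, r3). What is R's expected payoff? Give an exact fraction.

71/60

Against (2/5, 1/5, 2/5), each row's expected payoff is 1: 18/5; 2: -11/5.
Taking the (7/12, 5/12)-weighted average: (7/12)·(18/5) + (5/12)·(-11/5) = 71/60.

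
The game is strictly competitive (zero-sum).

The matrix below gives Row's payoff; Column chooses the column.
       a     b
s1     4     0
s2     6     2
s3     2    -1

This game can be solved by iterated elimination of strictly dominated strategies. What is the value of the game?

Column a is strictly dominated by b for Column (0<4, 2<6, -1<2); eliminate a.
Row s1 is strictly dominated by row s2 (2>0); eliminate s1.
Row s3 is strictly dominated by row s2 (2>-1); eliminate s3.
Only (s2, b) remains, with payoff 2.

2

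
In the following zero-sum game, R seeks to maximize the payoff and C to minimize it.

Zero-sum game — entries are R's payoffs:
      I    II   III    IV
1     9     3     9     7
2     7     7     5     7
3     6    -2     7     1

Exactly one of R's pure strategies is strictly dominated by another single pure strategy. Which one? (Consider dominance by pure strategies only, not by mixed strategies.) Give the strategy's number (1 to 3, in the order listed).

3

Compare 3 with 1: 9 > 6, 3 > -2, 9 > 7, 7 > 1.
So 1 strictly dominates 3 for R; 3 is strictly dominated.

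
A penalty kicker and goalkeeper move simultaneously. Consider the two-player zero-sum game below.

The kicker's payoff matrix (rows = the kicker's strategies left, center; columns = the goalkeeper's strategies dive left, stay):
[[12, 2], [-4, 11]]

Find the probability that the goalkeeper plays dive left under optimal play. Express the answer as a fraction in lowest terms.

9/25

Row minima are 2 and -4, so the kicker's maximin is 2; column maxima are 12 and 11, so the goalkeeper's minimax is 11. These differ, so the equilibrium is in mixed strategies.
Let the goalkeeper play dive left with probability q. The kicker is indifferent when 12q + 2(1−q) = −4q + 11(1−q), giving q = 9/25.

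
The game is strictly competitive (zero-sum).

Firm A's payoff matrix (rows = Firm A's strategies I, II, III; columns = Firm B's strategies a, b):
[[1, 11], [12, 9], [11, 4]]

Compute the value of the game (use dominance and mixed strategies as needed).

Row III is strictly dominated by row II, so Firm A never plays it.
The remaining 2×2 game on (I, II) × (a, b) has no saddle point. Let Firm A play I with probability p; indifference gives p + 12(1−p) = 11p + 9(1−p), so p = 3/13.
Similarly Firm B's optimal q on a is 2/13, and the value is 1·(2/13) + (11)·(11/13) = 123/13.

123/13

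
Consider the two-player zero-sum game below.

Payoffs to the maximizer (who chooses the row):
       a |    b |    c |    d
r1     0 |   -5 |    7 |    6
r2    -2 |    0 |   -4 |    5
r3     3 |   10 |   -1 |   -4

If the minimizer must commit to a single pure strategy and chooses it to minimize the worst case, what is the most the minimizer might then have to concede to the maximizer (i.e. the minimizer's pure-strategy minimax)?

The worst case (largest entry) in each column is a: 3, b: 10, c: 7, d: 6.
The best (smallest) of these is 3.

3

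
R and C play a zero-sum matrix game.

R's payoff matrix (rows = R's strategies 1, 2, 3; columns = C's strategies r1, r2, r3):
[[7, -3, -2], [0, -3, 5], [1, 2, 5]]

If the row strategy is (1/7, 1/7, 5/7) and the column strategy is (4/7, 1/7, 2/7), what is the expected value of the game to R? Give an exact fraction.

Against (4/7, 1/7, 2/7), each row's expected payoff is 1: 3; 2: 1; 3: 16/7.
Taking the (1/7, 1/7, 5/7)-weighted average: (1/7)·(3) + (1/7)·(1) + (5/7)·(16/7) = 108/49.

108/49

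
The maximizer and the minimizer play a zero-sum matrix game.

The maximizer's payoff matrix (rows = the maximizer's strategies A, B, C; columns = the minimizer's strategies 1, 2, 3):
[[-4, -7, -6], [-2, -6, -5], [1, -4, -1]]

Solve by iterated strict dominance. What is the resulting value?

-4

Column 1 is strictly dominated by 2 for the minimizer (-7<-4, -6<-2, -4<1); eliminate 1.
Column 3 is strictly dominated by 2 for the minimizer (-7<-6, -6<-5, -4<-1); eliminate 3.
Row B is strictly dominated by row C (-4>-6); eliminate B.
Row A is strictly dominated by row C (-4>-7); eliminate A.
Only (C, 2) remains, with payoff -4.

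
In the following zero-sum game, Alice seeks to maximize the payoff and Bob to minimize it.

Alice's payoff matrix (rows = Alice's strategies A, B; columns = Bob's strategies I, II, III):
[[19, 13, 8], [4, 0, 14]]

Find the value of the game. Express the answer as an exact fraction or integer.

Column I is strictly dominated by II for Bob (it gives Alice more in every row).
The remaining 2×2 game on (A, B) × (II, III) has no saddle point. Let Alice play A with probability p; indifference gives 13p = 8p + 14(1−p), so p = 14/19.
Similarly Bob's optimal q on II is 6/19, and the value is 13·(6/19) + (8)·(13/19) = 182/19.

182/19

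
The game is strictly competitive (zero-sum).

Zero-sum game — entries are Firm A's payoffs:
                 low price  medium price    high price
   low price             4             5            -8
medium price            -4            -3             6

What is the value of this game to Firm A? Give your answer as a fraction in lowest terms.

Column medium price is strictly dominated by low price for Firm B (it gives Firm A more in every row).
The remaining 2×2 game on (low price, medium price) × (low price, high price) has no saddle point. Let Firm A play low price with probability p; indifference gives 4p − 4(1−p) = −8p + 6(1−p), so p = 5/11.
Similarly Firm B's optimal q on low price is 7/11, and the value is 4·(7/11) + (-8)·(4/11) = -4/11.

-4/11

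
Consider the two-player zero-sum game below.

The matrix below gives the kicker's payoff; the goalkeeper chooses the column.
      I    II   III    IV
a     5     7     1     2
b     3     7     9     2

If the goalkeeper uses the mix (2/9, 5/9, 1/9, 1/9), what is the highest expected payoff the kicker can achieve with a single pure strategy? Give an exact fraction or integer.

a: (5)·(2/9) + (7)·(5/9) + (1)·(1/9) + (2)·(1/9) = 16/3.
b: (3)·(2/9) + (7)·(5/9) + (9)·(1/9) + (2)·(1/9) = 52/9.
The best pure response is b with expected payoff 52/9.

52/9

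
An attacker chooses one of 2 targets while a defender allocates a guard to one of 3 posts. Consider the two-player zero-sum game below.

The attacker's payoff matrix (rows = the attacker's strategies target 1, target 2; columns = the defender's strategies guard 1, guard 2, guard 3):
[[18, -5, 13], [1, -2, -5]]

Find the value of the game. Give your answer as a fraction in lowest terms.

-17/7

Column guard 1 is strictly dominated by guard 3 for the defender (it gives the attacker more in every row).
The remaining 2×2 game on (target 1, target 2) × (guard 2, guard 3) has no saddle point. Let the attacker play target 1 with probability p; indifference gives −5p − 2(1−p) = 13p − 5(1−p), so p = 1/7.
Similarly the defender's optimal q on guard 2 is 6/7, and the value is -5·(6/7) + (13)·(1/7) = -17/7.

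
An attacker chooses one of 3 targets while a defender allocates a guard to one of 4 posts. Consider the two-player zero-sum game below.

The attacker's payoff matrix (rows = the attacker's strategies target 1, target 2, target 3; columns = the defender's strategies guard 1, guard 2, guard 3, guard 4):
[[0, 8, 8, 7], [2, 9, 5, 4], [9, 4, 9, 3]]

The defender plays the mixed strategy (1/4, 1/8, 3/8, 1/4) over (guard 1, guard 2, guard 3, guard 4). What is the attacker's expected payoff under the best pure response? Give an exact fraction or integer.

target 1: (0)·(1/4) + (8)·(1/8) + (8)·(3/8) + (7)·(1/4) = 23/4.
target 2: (2)·(1/4) + (9)·(1/8) + (5)·(3/8) + (4)·(1/4) = 9/2.
target 3: (9)·(1/4) + (4)·(1/8) + (9)·(3/8) + (3)·(1/4) = 55/8.
The best pure response is target 3 with expected payoff 55/8.

55/8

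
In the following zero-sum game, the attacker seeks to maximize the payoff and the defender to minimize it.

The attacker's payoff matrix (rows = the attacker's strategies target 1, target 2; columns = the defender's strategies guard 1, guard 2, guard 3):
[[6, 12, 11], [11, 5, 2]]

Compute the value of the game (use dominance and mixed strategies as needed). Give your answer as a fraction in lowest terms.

109/14

Column guard 2 is strictly dominated by guard 3 for the defender (it gives the attacker more in every row).
The remaining 2×2 game on (target 1, target 2) × (guard 1, guard 3) has no saddle point. Let the attacker play target 1 with probability p; indifference gives 6p + 11(1−p) = 11p + 2(1−p), so p = 9/14.
Similarly the defender's optimal q on guard 1 is 9/14, and the value is 6·(9/14) + (11)·(5/14) = 109/14.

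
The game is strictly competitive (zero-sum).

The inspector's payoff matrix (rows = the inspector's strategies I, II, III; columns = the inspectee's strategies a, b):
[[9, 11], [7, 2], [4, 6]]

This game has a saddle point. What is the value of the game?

Row minima: 9, 2, 4 → the inspector's maximin is 9.
Column maxima: 9, 11 → the inspectee's minimax is 9.
They coincide at (I, a), so the value is 9.

9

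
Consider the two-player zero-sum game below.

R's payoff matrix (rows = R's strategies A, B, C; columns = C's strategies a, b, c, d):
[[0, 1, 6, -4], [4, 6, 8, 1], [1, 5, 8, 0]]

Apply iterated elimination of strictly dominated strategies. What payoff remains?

1

Column c is strictly dominated by a for C (0<6, 4<8, 1<8); eliminate c.
Row A is strictly dominated by row B (4>0, 6>1, 1>-4); eliminate A.
Row C is strictly dominated by row B (4>1, 6>5, 1>0); eliminate C.
Column b is strictly dominated by a for C (4<6); eliminate b.
Column a is strictly dominated by d for C (1<4); eliminate a.
Only (B, d) remains, with payoff 1.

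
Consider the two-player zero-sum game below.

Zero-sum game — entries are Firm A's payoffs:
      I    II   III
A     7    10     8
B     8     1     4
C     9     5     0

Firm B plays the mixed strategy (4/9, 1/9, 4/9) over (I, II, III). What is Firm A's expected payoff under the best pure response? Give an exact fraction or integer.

A: (7)·(4/9) + (10)·(1/9) + (8)·(4/9) = 70/9.
B: (8)·(4/9) + (1)·(1/9) + (4)·(4/9) = 49/9.
C: (9)·(4/9) + (5)·(1/9) + (0)·(4/9) = 41/9.
The best pure response is A with expected payoff 70/9.

70/9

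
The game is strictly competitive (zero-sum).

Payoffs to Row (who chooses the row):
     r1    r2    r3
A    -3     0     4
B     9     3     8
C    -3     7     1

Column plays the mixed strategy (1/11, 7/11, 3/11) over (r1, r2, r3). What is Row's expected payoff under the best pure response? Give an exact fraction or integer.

54/11

A: (-3)·(1/11) + (0)·(7/11) + (4)·(3/11) = 9/11.
B: (9)·(1/11) + (3)·(7/11) + (8)·(3/11) = 54/11.
C: (-3)·(1/11) + (7)·(7/11) + (1)·(3/11) = 49/11.
The best pure response is B with expected payoff 54/11.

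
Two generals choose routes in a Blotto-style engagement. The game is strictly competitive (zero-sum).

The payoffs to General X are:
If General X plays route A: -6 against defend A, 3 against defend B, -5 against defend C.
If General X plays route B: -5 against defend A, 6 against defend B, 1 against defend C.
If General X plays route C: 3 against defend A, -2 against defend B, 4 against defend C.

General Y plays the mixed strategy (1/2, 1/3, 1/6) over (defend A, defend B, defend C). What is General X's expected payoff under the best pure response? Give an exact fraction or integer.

3/2

route A: (-6)·(1/2) + (3)·(1/3) + (-5)·(1/6) = -17/6.
route B: (-5)·(1/2) + (6)·(1/3) + (1)·(1/6) = -1/3.
route C: (3)·(1/2) + (-2)·(1/3) + (4)·(1/6) = 3/2.
The best pure response is route C with expected payoff 3/2.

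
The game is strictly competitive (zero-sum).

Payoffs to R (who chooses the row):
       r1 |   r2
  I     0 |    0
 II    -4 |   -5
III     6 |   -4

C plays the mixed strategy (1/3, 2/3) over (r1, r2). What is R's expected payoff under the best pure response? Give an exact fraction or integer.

I: (0)·(1/3) + (0)·(2/3) = 0.
II: (-4)·(1/3) + (-5)·(2/3) = -14/3.
III: (6)·(1/3) + (-4)·(2/3) = -2/3.
The best pure response is I with expected payoff 0.

0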